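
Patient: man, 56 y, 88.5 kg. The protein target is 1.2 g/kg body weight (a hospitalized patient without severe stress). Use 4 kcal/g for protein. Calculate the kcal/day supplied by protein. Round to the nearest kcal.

Protein = 1.2 g/kg × 88.5 kg = 106.2 g/day.
Protein energy = 106.2 g × 4 kcal/g = 424.8 kcal/day.

425 kcal/day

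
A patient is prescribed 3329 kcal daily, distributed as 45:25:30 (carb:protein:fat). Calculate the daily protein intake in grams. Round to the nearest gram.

Protein energy = 25% × 3329 = 832.25 kcal.
At 4 kcal/g: 832.25 ÷ 4 = 208.0625 g.

208 g/day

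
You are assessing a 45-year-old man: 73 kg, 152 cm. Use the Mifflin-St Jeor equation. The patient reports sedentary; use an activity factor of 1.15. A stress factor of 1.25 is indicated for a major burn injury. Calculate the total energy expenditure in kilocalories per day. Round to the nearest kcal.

2099 kilocalories per day

Mifflin-St Jeor (male): BMR = 10(73) + 6.25(152) − 5(45) + 5 = 730 + 950 − 225 + 5 = 1460 kcal/day.
TEE = BMR × activity factor = 1460 × 1.15 = 1679 kcal/day.
Apply stress factor: 1679 × 1.25 = 2098.75 kcal/day.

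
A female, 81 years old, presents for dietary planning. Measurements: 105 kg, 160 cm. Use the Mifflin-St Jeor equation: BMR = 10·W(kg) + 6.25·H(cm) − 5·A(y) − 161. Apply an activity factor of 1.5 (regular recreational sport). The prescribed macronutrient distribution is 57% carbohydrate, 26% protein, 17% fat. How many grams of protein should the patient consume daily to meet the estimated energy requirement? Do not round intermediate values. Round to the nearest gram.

145 g/day

Mifflin-St Jeor (female): BMR = 10(105) + 6.25(160) − 5(81) − 161 = 1050 + 1000 − 405 − 161 = 1484 kcal/day.
TEE = 1484 × 1.5 = 2226 kcal/day.
Protein energy = 26% × 2226 = 578.76 kcal.
Protein = 578.76 ÷ 4 kcal/g = 144.69 g.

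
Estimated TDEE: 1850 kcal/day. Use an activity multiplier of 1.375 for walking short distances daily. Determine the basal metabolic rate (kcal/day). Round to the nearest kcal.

1345 kcal/day

BMR = TEE ÷ activity factor = 1850 ÷ 1.375 = 1345.4545 kcal/day.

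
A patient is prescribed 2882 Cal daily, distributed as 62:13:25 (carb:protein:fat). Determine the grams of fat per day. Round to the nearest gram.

Fat energy = 25% × 2882 = 720.5 kcal.
At 9 kcal/g: 720.5 ÷ 9 = 80.0556 g.

80 g/day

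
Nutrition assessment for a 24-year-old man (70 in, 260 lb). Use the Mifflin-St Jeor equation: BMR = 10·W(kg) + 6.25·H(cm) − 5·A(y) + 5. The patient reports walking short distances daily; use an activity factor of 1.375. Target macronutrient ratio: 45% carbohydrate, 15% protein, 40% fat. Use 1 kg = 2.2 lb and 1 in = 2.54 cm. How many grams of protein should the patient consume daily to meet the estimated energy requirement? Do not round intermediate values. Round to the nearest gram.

Convert to metric: weight = 260 ÷ 2.2 = 118.1818 kg; height = 70 × 2.54 = 177.8 cm.
Mifflin-St Jeor (male): BMR = 10(118.1818) + 6.25(177.8) − 5(24) + 5 = 1181.8182 + 1111.25 − 120 + 5 = 2178.0682 kcal/day.
TEE = 2178.0682 × 1.375 = 2994.8438 kcal/day.
Protein energy = 15% × 2994.8438 = 449.2266 kcal.
Protein = 449.2266 ÷ 4 kcal/g = 112.3066 g.

112 g/day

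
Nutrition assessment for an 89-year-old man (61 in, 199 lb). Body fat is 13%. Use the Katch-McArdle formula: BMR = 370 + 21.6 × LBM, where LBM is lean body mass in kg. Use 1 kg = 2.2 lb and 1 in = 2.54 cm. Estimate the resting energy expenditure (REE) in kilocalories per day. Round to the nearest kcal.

2070 kilocalories per day

Convert to metric: weight = 199 ÷ 2.2 = 90.4545 kg; height = 61 × 2.54 = 154.94 cm.
LBM = 90.4545 × (1 − 0.13) = 78.6955 kg. Katch-McArdle: BMR = 370 + 21.6 × 78.6955 = 2069.8218 kcal/day.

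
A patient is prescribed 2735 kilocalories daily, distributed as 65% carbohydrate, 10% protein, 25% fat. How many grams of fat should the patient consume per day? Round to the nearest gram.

76 g/day

Fat energy = 25% × 2735 = 683.75 kcal.
At 9 kcal/g: 683.75 ÷ 9 = 75.9722 g.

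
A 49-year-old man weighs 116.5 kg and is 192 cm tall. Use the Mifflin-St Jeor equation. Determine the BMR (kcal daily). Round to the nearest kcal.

Mifflin-St Jeor (male): BMR = 10(116.5) + 6.25(192) − 5(49) + 5 = 1165 + 1200 − 245 + 5 = 2125 kcal/day.

2125 kcal daily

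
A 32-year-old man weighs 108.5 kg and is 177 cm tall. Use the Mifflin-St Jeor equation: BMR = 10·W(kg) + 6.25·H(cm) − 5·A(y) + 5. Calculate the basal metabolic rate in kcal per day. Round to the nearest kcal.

Mifflin-St Jeor (male): BMR = 10(108.5) + 6.25(177) − 5(32) + 5 = 1085 + 1106.25 − 160 + 5 = 2036.25 kcal/day.

2036 kcal per day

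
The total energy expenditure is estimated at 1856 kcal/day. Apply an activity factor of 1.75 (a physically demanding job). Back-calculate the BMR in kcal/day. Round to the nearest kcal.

BMR = TEE ÷ activity factor = 1856 ÷ 1.75 = 1060.5714 kcal/day.

1061 kcal/day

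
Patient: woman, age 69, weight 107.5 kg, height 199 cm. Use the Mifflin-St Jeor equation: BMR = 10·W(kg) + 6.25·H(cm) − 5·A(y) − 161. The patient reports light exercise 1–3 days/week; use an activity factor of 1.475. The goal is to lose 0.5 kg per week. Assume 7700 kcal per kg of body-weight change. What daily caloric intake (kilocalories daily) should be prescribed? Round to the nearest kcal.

Mifflin-St Jeor (female): BMR = 10(107.5) + 6.25(199) − 5(69) − 161 = 1075 + 1243.75 − 345 − 161 = 1812.75 kcal/day.
TEE = 1812.75 × 1.475 = 2673.8063 kcal/day.
Required daily deficit = 0.5 × 7700 ÷ 7 = 550 kcal/day.
Target intake = 2673.8063 − 550 = 2123.8063 kcal/day.

2124 kilocalories daily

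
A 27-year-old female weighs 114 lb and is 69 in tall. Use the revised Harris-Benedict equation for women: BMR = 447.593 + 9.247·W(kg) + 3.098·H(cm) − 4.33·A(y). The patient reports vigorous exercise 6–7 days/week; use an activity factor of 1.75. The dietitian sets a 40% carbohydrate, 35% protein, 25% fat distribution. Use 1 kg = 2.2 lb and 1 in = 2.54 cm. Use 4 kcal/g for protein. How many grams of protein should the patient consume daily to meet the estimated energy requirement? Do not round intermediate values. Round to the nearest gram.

207 g/day

Convert to metric: weight = 114 ÷ 2.2 = 51.8182 kg; height = 69 × 2.54 = 175.26 cm.
Harris-Benedict: BMR = 447.593 + 9.247(51.8182) + 3.098(175.26) − 4.33(27) = 1352.8012 kcal/day.
TEE = 1352.8012 × 1.75 = 2367.4021 kcal/day.
Protein energy = 35% × 2367.4021 = 828.5907 kcal.
Protein = 828.5907 ÷ 4 kcal/g = 207.1477 g.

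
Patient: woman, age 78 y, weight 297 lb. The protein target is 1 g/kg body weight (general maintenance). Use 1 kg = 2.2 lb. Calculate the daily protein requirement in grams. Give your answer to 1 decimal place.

Weight in kg = 297 ÷ 2.2 = 135 kg.
Protein = 1 g/kg × 135 kg = 135 g/day.

135.0 g/day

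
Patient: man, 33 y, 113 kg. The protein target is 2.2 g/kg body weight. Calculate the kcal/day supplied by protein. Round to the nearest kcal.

994 kcal/day

Protein = 2.2 g/kg × 113 kg = 248.6 g/day.
Protein energy = 248.6 g × 4 kcal/g = 994.4 kcal/day.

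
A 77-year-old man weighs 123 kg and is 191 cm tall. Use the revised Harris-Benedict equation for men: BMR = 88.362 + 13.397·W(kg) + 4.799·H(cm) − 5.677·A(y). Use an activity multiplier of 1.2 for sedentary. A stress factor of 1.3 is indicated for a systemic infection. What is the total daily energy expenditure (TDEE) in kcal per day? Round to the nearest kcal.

Harris-Benedict: BMR = 88.362 + 13.397(123) + 4.799(191) − 5.677(77) = 2215.673 kcal/day.
TEE = BMR × activity factor = 2215.673 × 1.2 = 2658.8076 kcal/day.
Apply stress factor: 2658.8076 × 1.3 = 3456.4499 kcal/day.

3456 kcal per day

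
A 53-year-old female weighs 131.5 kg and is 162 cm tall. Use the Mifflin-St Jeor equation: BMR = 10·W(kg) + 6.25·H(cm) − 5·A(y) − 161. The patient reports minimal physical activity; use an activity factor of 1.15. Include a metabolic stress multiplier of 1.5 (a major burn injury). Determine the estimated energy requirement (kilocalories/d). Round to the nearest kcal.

3280 kilocalories/d

Mifflin-St Jeor (female): BMR = 10(131.5) + 6.25(162) − 5(53) − 161 = 1315 + 1012.5 − 265 − 161 = 1901.5 kcal/day.
TEE = BMR × activity factor = 1901.5 × 1.15 = 2186.725 kcal/day.
Apply stress factor: 2186.725 × 1.5 = 3280.0875 kcal/day.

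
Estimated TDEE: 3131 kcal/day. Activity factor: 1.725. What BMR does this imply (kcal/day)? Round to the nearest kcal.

BMR = TEE ÷ activity factor = 3131 ÷ 1.725 = 1815.0725 kcal/day.

1815 kcal/day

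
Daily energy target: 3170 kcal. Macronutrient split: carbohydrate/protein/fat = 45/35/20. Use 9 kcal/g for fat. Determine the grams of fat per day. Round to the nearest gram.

70 g/day

Fat energy = 20% × 3170 = 634 kcal.
At 9 kcal/g: 634 ÷ 9 = 70.4444 g.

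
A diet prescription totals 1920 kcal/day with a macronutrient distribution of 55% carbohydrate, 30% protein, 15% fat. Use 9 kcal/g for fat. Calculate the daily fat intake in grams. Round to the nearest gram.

32 g/day

Fat energy = 15% × 1920 = 288 kcal.
At 9 kcal/g: 288 ÷ 9 = 32 g.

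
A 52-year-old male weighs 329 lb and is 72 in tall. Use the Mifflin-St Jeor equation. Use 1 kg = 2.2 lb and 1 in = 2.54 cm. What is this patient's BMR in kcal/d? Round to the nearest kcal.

2383 kcal/d

Convert to metric: weight = 329 ÷ 2.2 = 149.5455 kg; height = 72 × 2.54 = 182.88 cm.
Mifflin-St Jeor (male): BMR = 10(149.5455) + 6.25(182.88) − 5(52) + 5 = 1495.4545 + 1143 − 260 + 5 = 2383.4545 kcal/day.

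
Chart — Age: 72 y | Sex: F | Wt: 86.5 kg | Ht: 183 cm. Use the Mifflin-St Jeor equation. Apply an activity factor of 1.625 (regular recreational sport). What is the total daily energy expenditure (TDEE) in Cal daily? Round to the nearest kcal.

Mifflin-St Jeor (female): BMR = 10(86.5) + 6.25(183) − 5(72) − 161 = 865 + 1143.75 − 360 − 161 = 1487.75 kcal/day.
TEE = BMR × activity factor = 1487.75 × 1.625 = 2417.5938 kcal/day.

2418 Cal daily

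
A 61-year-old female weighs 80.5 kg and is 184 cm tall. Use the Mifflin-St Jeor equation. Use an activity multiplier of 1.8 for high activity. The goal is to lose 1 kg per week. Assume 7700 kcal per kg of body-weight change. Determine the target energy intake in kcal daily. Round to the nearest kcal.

Mifflin-St Jeor (female): BMR = 10(80.5) + 6.25(184) − 5(61) − 161 = 805 + 1150 − 305 − 161 = 1489 kcal/day.
TEE = 1489 × 1.8 = 2680.2 kcal/day.
Required daily deficit = 1 × 7700 ÷ 7 = 1100 kcal/day.
Target intake = 2680.2 − 1100 = 1580.2 kcal/day.

1580 kcal daily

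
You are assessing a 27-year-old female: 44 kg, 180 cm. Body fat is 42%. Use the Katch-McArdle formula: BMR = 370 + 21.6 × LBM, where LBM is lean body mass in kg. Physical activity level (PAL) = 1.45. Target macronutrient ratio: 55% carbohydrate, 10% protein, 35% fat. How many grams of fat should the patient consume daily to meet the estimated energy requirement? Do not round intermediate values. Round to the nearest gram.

LBM = 44 × (1 − 0.42) = 25.52 kg. Katch-McArdle: BMR = 370 + 21.6 × 25.52 = 921.232 kcal/day.
TEE = 921.232 × 1.45 = 1335.7864 kcal/day.
Fat energy = 35% × 1335.7864 = 467.5252 kcal.
Fat = 467.5252 ÷ 9 kcal/g = 51.9472 g.

52 g/day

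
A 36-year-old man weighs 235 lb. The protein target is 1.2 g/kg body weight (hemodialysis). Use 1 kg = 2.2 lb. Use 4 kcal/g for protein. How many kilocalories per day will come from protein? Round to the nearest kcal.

Weight in kg = 235 ÷ 2.2 = 106.8182 kg.
Protein = 1.2 g/kg × 106.8182 kg = 128.1818 g/day.
Protein energy = 128.1818 g × 4 kcal/g = 512.7273 kcal/day.

513 kcal/day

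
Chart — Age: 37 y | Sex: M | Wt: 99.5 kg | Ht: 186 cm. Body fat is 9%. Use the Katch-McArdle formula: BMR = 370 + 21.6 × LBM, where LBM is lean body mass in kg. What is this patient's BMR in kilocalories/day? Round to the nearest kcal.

2326 kilocalories/day

LBM = 99.5 × (1 − 0.09) = 90.545 kg. Katch-McArdle: BMR = 370 + 21.6 × 90.545 = 2325.772 kcal/day.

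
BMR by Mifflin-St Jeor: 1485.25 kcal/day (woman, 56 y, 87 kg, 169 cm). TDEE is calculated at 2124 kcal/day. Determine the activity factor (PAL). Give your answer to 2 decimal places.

1.43

Activity factor = TEE ÷ BMR = 2124 ÷ 1485.25 = 1.43.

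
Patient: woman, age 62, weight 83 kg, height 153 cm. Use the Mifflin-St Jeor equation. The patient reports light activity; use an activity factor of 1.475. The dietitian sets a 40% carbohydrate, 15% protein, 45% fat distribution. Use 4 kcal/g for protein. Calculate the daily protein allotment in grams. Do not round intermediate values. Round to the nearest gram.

73 g/day

Mifflin-St Jeor (female): BMR = 10(83) + 6.25(153) − 5(62) − 161 = 830 + 956.25 − 310 − 161 = 1315.25 kcal/day.
TEE = 1315.25 × 1.475 = 1939.9938 kcal/day.
Protein energy = 15% × 1939.9938 = 290.9991 kcal.
Protein = 290.9991 ÷ 4 kcal/g = 72.7498 g.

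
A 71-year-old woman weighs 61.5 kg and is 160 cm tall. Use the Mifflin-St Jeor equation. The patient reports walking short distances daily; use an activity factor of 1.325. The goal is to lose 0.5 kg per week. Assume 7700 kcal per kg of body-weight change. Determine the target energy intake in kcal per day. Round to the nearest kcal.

906 kcal per day

Mifflin-St Jeor (female): BMR = 10(61.5) + 6.25(160) − 5(71) − 161 = 615 + 1000 − 355 − 161 = 1099 kcal/day.
TEE = 1099 × 1.325 = 1456.175 kcal/day.
Required daily deficit = 0.5 × 7700 ÷ 7 = 550 kcal/day.
Target intake = 1456.175 − 550 = 906.175 kcal/day.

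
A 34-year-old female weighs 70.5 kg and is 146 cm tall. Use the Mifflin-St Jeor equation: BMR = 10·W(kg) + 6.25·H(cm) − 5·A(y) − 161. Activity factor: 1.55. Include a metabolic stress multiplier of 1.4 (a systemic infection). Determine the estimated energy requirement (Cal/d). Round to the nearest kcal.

2792 Cal/d

Mifflin-St Jeor (female): BMR = 10(70.5) + 6.25(146) − 5(34) − 161 = 705 + 912.5 − 170 − 161 = 1286.5 kcal/day.
TEE = BMR × activity factor = 1286.5 × 1.55 = 1994.075 kcal/day.
Apply stress factor: 1994.075 × 1.4 = 2791.705 kcal/day.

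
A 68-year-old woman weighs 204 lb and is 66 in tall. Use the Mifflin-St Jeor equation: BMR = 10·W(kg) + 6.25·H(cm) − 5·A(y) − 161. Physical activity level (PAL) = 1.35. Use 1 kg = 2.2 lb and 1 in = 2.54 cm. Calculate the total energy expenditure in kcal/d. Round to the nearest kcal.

1990 kcal/d

Convert to metric: weight = 204 ÷ 2.2 = 92.7273 kg; height = 66 × 2.54 = 167.64 cm.
Mifflin-St Jeor (female): BMR = 10(92.7273) + 6.25(167.64) − 5(68) − 161 = 927.2727 + 1047.75 − 340 − 161 = 1474.0227 kcal/day.
TEE = BMR × activity factor = 1474.0227 × 1.35 = 1989.9307 kcal/day.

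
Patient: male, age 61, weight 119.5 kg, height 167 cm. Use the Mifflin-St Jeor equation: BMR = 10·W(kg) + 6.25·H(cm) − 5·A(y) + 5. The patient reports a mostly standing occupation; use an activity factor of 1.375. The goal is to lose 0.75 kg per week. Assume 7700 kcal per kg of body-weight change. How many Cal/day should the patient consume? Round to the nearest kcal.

Mifflin-St Jeor (male): BMR = 10(119.5) + 6.25(167) − 5(61) + 5 = 1195 + 1043.75 − 305 + 5 = 1938.75 kcal/day.
TEE = 1938.75 × 1.375 = 2665.7813 kcal/day.
Required daily deficit = 0.75 × 7700 ÷ 7 = 825 kcal/day.
Target intake = 2665.7813 − 825 = 1840.7813 kcal/day.

1841 Cal/day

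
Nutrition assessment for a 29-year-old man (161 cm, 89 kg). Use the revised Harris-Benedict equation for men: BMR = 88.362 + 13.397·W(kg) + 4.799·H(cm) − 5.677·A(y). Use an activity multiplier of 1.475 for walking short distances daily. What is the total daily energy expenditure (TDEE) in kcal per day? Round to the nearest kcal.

Harris-Benedict: BMR = 88.362 + 13.397(89) + 4.799(161) − 5.677(29) = 1888.701 kcal/day.
TEE = BMR × activity factor = 1888.701 × 1.475 = 2785.834 kcal/day.

2786 kcal per day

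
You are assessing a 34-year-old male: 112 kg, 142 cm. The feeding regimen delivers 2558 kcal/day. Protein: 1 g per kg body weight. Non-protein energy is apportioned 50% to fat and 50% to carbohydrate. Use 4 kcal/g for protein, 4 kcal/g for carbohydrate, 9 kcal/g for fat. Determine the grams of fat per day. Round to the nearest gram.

Protein = 1 × 112 = 112 g → 112 × 4 = 448 kcal.
Non-protein calories = 2558 − 448 = 2110 kcal.
Fat: 50% × 2110 = 1055 kcal; carbohydrate: 1055 kcal.
Fat: 1055 kcal ÷ 9 kcal/g = 117.2222 g.

117 g/day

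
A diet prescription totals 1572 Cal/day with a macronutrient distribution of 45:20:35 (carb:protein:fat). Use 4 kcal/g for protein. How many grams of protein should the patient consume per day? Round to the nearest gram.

79 g/day

Protein energy = 20% × 1572 = 314.4 kcal.
At 4 kcal/g: 314.4 ÷ 4 = 78.6 g.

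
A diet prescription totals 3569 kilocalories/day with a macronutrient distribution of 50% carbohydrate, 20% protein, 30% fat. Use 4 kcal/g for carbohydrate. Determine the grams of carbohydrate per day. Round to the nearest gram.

446 g/day

Carbohydrate energy = 50% × 3569 = 1784.5 kcal.
At 4 kcal/g: 1784.5 ÷ 4 = 446.125 g.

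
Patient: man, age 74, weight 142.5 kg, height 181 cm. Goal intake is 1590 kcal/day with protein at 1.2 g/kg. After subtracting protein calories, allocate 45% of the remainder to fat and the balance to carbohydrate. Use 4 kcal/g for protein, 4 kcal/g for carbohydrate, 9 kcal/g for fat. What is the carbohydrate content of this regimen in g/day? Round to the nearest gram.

125 g/day

Protein = 1.2 × 142.5 = 171 g → 171 × 4 = 684 kcal.
Non-protein calories = 1590 − 684 = 906 kcal.
Fat: 45% × 906 = 407.7 kcal; carbohydrate: 498.3 kcal.
Carbohydrate: 498.3 kcal ÷ 4 kcal/g = 124.575 g.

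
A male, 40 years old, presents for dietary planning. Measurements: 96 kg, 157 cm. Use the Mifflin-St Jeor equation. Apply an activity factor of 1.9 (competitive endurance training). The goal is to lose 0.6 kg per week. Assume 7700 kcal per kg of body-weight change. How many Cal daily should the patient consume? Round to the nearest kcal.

2658 Cal daily

Mifflin-St Jeor (male): BMR = 10(96) + 6.25(157) − 5(40) + 5 = 960 + 981.25 − 200 + 5 = 1746.25 kcal/day.
TEE = 1746.25 × 1.9 = 3317.875 kcal/day.
Required daily deficit = 0.6 × 7700 ÷ 7 = 660 kcal/day.
Target intake = 3317.875 − 660 = 2657.875 kcal/day.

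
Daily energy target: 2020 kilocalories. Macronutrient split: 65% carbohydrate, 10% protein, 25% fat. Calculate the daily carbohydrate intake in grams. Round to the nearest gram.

Carbohydrate energy = 65% × 2020 = 1313 kcal.
At 4 kcal/g: 1313 ÷ 4 = 328.25 g.

328 g/day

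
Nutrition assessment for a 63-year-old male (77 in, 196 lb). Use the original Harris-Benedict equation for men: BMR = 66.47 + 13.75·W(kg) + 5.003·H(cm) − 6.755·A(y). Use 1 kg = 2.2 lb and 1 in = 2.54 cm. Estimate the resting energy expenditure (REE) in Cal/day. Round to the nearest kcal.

1844 Cal/day

Convert to metric: weight = 196 ÷ 2.2 = 89.0909 kg; height = 77 × 2.54 = 195.58 cm.
Harris-Benedict: BMR = 66.47 + 13.75(89.0909) + 5.003(195.58) − 6.755(63) = 1844.3917 kcal/day.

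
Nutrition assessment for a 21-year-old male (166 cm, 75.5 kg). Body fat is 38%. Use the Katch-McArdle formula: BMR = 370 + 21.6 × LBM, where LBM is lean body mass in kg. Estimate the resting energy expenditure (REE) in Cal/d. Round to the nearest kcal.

1381 Cal/d

LBM = 75.5 × (1 − 0.38) = 46.81 kg. Katch-McArdle: BMR = 370 + 21.6 × 46.81 = 1381.096 kcal/day.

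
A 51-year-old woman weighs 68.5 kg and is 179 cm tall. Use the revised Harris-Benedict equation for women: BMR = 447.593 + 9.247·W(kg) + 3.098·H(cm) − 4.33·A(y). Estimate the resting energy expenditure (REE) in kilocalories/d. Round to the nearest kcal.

1415 kilocalories/d

Harris-Benedict: BMR = 447.593 + 9.247(68.5) + 3.098(179) − 4.33(51) = 1414.7245 kcal/day.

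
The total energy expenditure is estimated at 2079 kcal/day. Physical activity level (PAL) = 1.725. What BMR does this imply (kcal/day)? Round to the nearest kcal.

1205 kcal/day

BMR = TEE ÷ activity factor = 2079 ÷ 1.725 = 1205.2174 kcal/day.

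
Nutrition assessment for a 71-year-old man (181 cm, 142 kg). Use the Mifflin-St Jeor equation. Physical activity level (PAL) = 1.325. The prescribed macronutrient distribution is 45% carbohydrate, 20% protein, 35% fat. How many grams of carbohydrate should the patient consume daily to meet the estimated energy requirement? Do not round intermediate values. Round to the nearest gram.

Mifflin-St Jeor (male): BMR = 10(142) + 6.25(181) − 5(71) + 5 = 1420 + 1131.25 − 355 + 5 = 2201.25 kcal/day.
TEE = 2201.25 × 1.325 = 2916.6563 kcal/day.
Carbohydrate energy = 45% × 2916.6563 = 1312.4953 kcal.
Carbohydrate = 1312.4953 ÷ 4 kcal/g = 328.1238 g.

328 g/day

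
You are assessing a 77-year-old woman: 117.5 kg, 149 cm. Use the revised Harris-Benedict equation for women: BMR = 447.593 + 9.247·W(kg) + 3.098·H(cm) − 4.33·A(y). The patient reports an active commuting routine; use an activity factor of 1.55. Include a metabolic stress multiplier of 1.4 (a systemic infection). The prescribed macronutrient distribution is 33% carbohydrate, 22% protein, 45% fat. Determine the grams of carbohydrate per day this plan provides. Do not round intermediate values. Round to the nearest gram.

298 g/day

Harris-Benedict: BMR = 447.593 + 9.247(117.5) + 3.098(149) − 4.33(77) = 1662.3075 kcal/day.
TEE = 1662.3075 × 1.55 = 2576.5766 kcal/day.
With stress factor 1.4: 2576.5766 × 1.4 = 3607.2073 kcal/day.
Carbohydrate energy = 33% × 3607.2073 = 1190.3784 kcal.
Carbohydrate = 1190.3784 ÷ 4 kcal/g = 297.5946 g.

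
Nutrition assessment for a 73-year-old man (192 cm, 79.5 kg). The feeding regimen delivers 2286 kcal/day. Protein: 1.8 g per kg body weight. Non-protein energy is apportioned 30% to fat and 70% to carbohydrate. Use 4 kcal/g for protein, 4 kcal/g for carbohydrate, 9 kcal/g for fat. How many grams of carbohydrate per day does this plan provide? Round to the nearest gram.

Protein = 1.8 × 79.5 = 143.1 g → 143.1 × 4 = 572.4 kcal.
Non-protein calories = 2286 − 572.4 = 1713.6 kcal.
Fat: 30% × 1713.6 = 514.08 kcal; carbohydrate: 1199.52 kcal.
Carbohydrate: 1199.52 kcal ÷ 4 kcal/g = 299.88 g.

300 g/day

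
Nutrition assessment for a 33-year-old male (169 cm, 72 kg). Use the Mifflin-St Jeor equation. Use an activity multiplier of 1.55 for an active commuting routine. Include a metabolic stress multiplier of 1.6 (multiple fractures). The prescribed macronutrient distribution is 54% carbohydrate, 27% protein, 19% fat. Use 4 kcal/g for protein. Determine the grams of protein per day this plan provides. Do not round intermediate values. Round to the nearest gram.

Mifflin-St Jeor (male): BMR = 10(72) + 6.25(169) − 5(33) + 5 = 720 + 1056.25 − 165 + 5 = 1616.25 kcal/day.
TEE = 1616.25 × 1.55 = 2505.1875 kcal/day.
With stress factor 1.6: 2505.1875 × 1.6 = 4008.3 kcal/day.
Protein energy = 27% × 4008.3 = 1082.241 kcal.
Protein = 1082.241 ÷ 4 kcal/g = 270.5603 g.

271 g/day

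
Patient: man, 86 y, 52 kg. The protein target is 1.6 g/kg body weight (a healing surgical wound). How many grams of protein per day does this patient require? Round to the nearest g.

Protein = 1.6 g/kg × 52 kg = 83.2 g/day.

83 g/day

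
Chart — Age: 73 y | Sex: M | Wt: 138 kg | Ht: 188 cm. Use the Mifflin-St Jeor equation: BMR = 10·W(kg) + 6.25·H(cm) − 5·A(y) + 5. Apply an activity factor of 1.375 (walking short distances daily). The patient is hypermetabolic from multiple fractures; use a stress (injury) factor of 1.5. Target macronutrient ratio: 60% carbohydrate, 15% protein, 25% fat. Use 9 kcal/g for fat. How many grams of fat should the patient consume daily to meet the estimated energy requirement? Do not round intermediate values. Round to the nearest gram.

Mifflin-St Jeor (male): BMR = 10(138) + 6.25(188) − 5(73) + 5 = 1380 + 1175 − 365 + 5 = 2195 kcal/day.
TEE = 2195 × 1.375 = 3018.125 kcal/day.
With stress factor 1.5: 3018.125 × 1.5 = 4527.1875 kcal/day.
Fat energy = 25% × 4527.1875 = 1131.7969 kcal.
Fat = 1131.7969 ÷ 9 kcal/g = 125.7552 g.

126 g/day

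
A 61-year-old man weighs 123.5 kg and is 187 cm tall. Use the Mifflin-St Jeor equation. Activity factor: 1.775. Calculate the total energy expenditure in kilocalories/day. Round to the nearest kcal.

3734 kilocalories/day

Mifflin-St Jeor (male): BMR = 10(123.5) + 6.25(187) − 5(61) + 5 = 1235 + 1168.75 − 305 + 5 = 2103.75 kcal/day.
TEE = BMR × activity factor = 2103.75 × 1.775 = 3734.1563 kcal/day.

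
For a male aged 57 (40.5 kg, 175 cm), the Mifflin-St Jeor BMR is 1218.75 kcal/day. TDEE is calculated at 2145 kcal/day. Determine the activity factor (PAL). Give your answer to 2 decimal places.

1.76

Activity factor = TEE ÷ BMR = 2145 ÷ 1218.75 = 1.76.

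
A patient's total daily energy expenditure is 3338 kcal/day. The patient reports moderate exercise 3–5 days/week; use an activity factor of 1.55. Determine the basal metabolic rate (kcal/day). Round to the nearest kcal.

2154 kcal/day

BMR = TEE ÷ activity factor = 3338 ÷ 1.55 = 2153.5484 kcal/day.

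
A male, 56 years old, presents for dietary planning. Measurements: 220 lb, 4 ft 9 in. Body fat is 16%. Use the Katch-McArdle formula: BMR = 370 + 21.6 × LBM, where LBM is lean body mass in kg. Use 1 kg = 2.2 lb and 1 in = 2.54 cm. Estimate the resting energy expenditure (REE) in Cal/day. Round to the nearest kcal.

Convert to metric: weight = 220 ÷ 2.2 = 100 kg; height = (4×12 + 9) × 2.54 = 57 × 2.54 = 144.78 cm.
LBM = 100 × (1 − 0.16) = 84 kg. Katch-McArdle: BMR = 370 + 21.6 × 84 = 2184.4 kcal/day.

2184 Cal/day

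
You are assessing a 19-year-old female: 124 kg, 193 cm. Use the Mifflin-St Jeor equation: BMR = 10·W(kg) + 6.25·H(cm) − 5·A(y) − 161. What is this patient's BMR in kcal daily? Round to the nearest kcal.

2190 kcal daily

Mifflin-St Jeor (female): BMR = 10(124) + 6.25(193) − 5(19) − 161 = 1240 + 1206.25 − 95 − 161 = 2190.25 kcal/day.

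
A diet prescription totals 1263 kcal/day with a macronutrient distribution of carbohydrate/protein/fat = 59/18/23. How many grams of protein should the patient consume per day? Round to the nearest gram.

57 g/day

Protein energy = 18% × 1263 = 227.34 kcal.
At 4 kcal/g: 227.34 ÷ 4 = 56.835 g.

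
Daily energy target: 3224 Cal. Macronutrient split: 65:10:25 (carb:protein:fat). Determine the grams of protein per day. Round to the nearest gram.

Protein energy = 10% × 3224 = 322.4 kcal.
At 4 kcal/g: 322.4 ÷ 4 = 80.6 g.

81 g/day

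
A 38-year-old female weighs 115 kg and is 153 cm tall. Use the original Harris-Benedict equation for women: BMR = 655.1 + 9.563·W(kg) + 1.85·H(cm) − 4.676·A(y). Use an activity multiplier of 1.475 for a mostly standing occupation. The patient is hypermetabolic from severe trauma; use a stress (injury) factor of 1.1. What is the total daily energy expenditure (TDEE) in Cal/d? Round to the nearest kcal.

3018 Cal/d

Harris-Benedict: BMR = 655.1 + 9.563(115) + 1.85(153) − 4.676(38) = 1860.207 kcal/day.
TEE = BMR × activity factor = 1860.207 × 1.475 = 2743.8053 kcal/day.
Apply stress factor: 2743.8053 × 1.1 = 3018.1859 kcal/day.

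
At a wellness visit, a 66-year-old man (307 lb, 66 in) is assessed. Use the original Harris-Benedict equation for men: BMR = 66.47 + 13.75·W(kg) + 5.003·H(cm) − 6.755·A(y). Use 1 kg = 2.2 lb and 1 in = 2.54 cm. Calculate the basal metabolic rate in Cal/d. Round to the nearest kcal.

Convert to metric: weight = 307 ÷ 2.2 = 139.5455 kg; height = 66 × 2.54 = 167.64 cm.
Harris-Benedict: BMR = 66.47 + 13.75(139.5455) + 5.003(167.64) − 6.755(66) = 2378.0929 kcal/day.

2378 Cal/d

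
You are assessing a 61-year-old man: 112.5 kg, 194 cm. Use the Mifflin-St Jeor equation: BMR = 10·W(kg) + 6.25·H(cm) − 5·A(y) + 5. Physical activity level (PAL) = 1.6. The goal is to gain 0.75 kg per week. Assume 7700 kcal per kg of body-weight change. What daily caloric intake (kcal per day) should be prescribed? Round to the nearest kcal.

4085 kcal per day

Mifflin-St Jeor (male): BMR = 10(112.5) + 6.25(194) − 5(61) + 5 = 1125 + 1212.5 − 305 + 5 = 2037.5 kcal/day.
TEE = 2037.5 × 1.6 = 3260 kcal/day.
Required daily surplus = 0.75 × 7700 ÷ 7 = 825 kcal/day.
Target intake = 3260 + 825 = 4085 kcal/day.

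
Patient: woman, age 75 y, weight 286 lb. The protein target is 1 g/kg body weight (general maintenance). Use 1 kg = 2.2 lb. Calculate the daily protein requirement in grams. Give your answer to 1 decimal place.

Weight in kg = 286 ÷ 2.2 = 130 kg.
Protein = 1 g/kg × 130 kg = 130 g/day.

130.0 g/day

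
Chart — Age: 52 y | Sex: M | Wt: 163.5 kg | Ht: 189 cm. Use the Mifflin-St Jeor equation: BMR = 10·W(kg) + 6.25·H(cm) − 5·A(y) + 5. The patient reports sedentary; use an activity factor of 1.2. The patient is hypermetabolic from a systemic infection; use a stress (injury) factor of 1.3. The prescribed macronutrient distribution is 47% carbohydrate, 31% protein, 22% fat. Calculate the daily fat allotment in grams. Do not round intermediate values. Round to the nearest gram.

Mifflin-St Jeor (male): BMR = 10(163.5) + 6.25(189) − 5(52) + 5 = 1635 + 1181.25 − 260 + 5 = 2561.25 kcal/day.
TEE = 2561.25 × 1.2 = 3073.5 kcal/day.
With stress factor 1.3: 3073.5 × 1.3 = 3995.55 kcal/day.
Fat energy = 22% × 3995.55 = 879.021 kcal.
Fat = 879.021 ÷ 9 kcal/g = 97.669 g.

98 g/day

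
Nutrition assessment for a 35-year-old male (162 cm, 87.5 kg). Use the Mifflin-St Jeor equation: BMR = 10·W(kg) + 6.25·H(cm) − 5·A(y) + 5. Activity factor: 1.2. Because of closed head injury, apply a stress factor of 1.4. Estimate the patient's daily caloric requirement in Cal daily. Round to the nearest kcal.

Mifflin-St Jeor (male): BMR = 10(87.5) + 6.25(162) − 5(35) + 5 = 875 + 1012.5 − 175 + 5 = 1717.5 kcal/day.
TEE = BMR × activity factor = 1717.5 × 1.2 = 2061 kcal/day.
Apply stress factor: 2061 × 1.4 = 2885.4 kcal/day.

2885 Cal daily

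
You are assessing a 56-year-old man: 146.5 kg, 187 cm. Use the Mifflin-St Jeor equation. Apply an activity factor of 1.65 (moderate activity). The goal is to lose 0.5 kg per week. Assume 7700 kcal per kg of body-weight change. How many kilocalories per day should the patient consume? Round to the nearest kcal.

Mifflin-St Jeor (male): BMR = 10(146.5) + 6.25(187) − 5(56) + 5 = 1465 + 1168.75 − 280 + 5 = 2358.75 kcal/day.
TEE = 2358.75 × 1.65 = 3891.9375 kcal/day.
Required daily deficit = 0.5 × 7700 ÷ 7 = 550 kcal/day.
Target intake = 3891.9375 − 550 = 3341.9375 kcal/day.

3342 kilocalories per day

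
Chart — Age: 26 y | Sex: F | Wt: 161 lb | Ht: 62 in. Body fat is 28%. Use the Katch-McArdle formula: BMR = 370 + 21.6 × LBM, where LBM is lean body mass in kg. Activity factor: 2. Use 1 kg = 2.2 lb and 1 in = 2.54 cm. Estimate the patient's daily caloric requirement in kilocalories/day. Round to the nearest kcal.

3016 kilocalories/day

Convert to metric: weight = 161 ÷ 2.2 = 73.1818 kg; height = 62 × 2.54 = 157.48 cm.
LBM = 73.1818 × (1 − 0.28) = 52.6909 kg. Katch-McArdle: BMR = 370 + 21.6 × 52.6909 = 1508.1236 kcal/day.
TEE = BMR × activity factor = 1508.1236 × 2 = 3016.2473 kcal/day.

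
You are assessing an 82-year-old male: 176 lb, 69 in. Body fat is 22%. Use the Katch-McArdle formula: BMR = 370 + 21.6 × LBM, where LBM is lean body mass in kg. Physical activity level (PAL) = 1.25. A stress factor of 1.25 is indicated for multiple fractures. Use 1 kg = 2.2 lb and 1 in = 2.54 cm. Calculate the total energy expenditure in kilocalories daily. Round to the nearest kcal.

2684 kilocalories daily

Convert to metric: weight = 176 ÷ 2.2 = 80 kg; height = 69 × 2.54 = 175.26 cm.
LBM = 80 × (1 − 0.22) = 62.4 kg. Katch-McArdle: BMR = 370 + 21.6 × 62.4 = 1717.84 kcal/day.
TEE = BMR × activity factor = 1717.84 × 1.25 = 2147.3 kcal/day.
Apply stress factor: 2147.3 × 1.25 = 2684.125 kcal/day.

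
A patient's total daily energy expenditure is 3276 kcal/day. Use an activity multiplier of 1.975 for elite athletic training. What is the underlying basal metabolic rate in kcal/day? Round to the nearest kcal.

1659 kcal/day

BMR = TEE ÷ activity factor = 3276 ÷ 1.975 = 1658.7342 kcal/day.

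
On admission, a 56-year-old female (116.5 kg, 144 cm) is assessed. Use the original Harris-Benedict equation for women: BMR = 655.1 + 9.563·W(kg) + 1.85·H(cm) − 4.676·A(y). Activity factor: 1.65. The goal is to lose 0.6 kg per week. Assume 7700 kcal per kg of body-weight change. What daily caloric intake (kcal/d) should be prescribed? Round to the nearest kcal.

2267 kcal/d

Harris-Benedict: BMR = 655.1 + 9.563(116.5) + 1.85(144) − 4.676(56) = 1773.7335 kcal/day.
TEE = 1773.7335 × 1.65 = 2926.6603 kcal/day.
Required daily deficit = 0.6 × 7700 ÷ 7 = 660 kcal/day.
Target intake = 2926.6603 − 660 = 2266.6603 kcal/day.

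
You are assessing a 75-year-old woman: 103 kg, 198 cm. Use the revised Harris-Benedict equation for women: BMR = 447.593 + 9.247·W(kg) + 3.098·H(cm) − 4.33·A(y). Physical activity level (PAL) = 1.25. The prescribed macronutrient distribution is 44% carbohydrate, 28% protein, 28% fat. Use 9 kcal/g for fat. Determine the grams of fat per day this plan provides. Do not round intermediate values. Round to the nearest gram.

Harris-Benedict: BMR = 447.593 + 9.247(103) + 3.098(198) − 4.33(75) = 1688.688 kcal/day.
TEE = 1688.688 × 1.25 = 2110.86 kcal/day.
Fat energy = 28% × 2110.86 = 591.0408 kcal.
Fat = 591.0408 ÷ 9 kcal/g = 65.6712 g.

66 g/day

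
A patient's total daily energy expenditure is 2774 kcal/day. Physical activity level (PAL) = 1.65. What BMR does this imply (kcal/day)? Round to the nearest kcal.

BMR = TEE ÷ activity factor = 2774 ÷ 1.65 = 1681.2121 kcal/day.

1681 kcal/day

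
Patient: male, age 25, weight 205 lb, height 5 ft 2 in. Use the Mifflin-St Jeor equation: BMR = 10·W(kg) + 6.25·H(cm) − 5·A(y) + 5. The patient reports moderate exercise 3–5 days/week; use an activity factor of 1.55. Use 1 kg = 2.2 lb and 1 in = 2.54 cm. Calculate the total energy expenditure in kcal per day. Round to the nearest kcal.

Convert to metric: weight = 205 ÷ 2.2 = 93.1818 kg; height = (5×12 + 2) × 2.54 = 62 × 2.54 = 157.48 cm.
Mifflin-St Jeor (male): BMR = 10(93.1818) + 6.25(157.48) − 5(25) + 5 = 931.8182 + 984.25 − 125 + 5 = 1796.0682 kcal/day.
TEE = BMR × activity factor = 1796.0682 × 1.55 = 2783.9057 kcal/day.

2784 kcal per day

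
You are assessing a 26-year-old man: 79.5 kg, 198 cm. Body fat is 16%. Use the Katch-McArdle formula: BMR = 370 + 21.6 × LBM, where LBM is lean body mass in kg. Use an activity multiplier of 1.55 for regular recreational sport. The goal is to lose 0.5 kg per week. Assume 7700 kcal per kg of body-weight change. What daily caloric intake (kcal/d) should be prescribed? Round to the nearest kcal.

LBM = 79.5 × (1 − 0.16) = 66.78 kg. Katch-McArdle: BMR = 370 + 21.6 × 66.78 = 1812.448 kcal/day.
TEE = 1812.448 × 1.55 = 2809.2944 kcal/day.
Required daily deficit = 0.5 × 7700 ÷ 7 = 550 kcal/day.
Target intake = 2809.2944 − 550 = 2259.2944 kcal/day.

2259 kcal/d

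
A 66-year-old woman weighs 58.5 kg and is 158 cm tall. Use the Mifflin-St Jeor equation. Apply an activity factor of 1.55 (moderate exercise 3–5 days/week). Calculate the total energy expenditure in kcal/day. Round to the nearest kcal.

Mifflin-St Jeor (female): BMR = 10(58.5) + 6.25(158) − 5(66) − 161 = 585 + 987.5 − 330 − 161 = 1081.5 kcal/day.
TEE = BMR × activity factor = 1081.5 × 1.55 = 1676.325 kcal/day.

1676 kcal/day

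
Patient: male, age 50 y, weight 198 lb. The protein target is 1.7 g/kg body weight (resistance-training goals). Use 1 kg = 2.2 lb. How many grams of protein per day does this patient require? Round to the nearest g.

153 g/day

Weight in kg = 198 ÷ 2.2 = 90 kg.
Protein = 1.7 g/kg × 90 kg = 153 g/day.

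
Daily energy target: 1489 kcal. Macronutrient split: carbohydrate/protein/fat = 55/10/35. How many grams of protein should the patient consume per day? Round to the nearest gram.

Protein energy = 10% × 1489 = 148.9 kcal.
At 4 kcal/g: 148.9 ÷ 4 = 37.225 g.

37 g/day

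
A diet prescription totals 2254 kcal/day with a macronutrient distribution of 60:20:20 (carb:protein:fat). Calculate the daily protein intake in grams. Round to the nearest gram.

Protein energy = 20% × 2254 = 450.8 kcal.
At 4 kcal/g: 450.8 ÷ 4 = 112.7 g.

113 g/day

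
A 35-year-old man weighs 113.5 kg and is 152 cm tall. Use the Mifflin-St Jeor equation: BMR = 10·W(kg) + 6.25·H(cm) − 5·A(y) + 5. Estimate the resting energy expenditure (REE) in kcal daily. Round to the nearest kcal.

1915 kcal daily

Mifflin-St Jeor (male): BMR = 10(113.5) + 6.25(152) − 5(35) + 5 = 1135 + 950 − 175 + 5 = 1915 kcal/day.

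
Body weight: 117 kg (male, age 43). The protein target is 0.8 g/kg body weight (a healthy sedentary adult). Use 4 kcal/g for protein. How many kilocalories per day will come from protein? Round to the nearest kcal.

Protein = 0.8 g/kg × 117 kg = 93.6 g/day.
Protein energy = 93.6 g × 4 kcal/g = 374.4 kcal/day.

374 kcal/day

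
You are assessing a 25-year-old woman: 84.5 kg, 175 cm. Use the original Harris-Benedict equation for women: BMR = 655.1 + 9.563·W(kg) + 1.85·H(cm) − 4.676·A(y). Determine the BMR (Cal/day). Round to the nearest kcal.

1670 Cal/day

Harris-Benedict: BMR = 655.1 + 9.563(84.5) + 1.85(175) − 4.676(25) = 1670.0235 kcal/day.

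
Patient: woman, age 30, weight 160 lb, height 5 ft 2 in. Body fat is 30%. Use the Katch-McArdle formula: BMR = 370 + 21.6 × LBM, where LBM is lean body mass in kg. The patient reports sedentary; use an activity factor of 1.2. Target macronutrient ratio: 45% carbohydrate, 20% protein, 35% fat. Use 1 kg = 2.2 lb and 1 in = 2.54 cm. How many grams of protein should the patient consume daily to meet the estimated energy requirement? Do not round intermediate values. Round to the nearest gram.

88 g/day

Convert to metric: weight = 160 ÷ 2.2 = 72.7273 kg; height = (5×12 + 2) × 2.54 = 62 × 2.54 = 157.48 cm.
LBM = 72.7273 × (1 − 0.3) = 50.9091 kg. Katch-McArdle: BMR = 370 + 21.6 × 50.9091 = 1469.6364 kcal/day.
TEE = 1469.6364 × 1.2 = 1763.5636 kcal/day.
Protein energy = 20% × 1763.5636 = 352.7127 kcal.
Protein = 352.7127 ÷ 4 kcal/g = 88.1782 g.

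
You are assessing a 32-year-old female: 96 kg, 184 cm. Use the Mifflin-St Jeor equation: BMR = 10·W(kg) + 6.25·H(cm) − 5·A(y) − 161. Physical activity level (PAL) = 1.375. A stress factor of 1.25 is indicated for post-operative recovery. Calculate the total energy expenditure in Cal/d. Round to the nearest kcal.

3075 Cal/d

Mifflin-St Jeor (female): BMR = 10(96) + 6.25(184) − 5(32) − 161 = 960 + 1150 − 160 − 161 = 1789 kcal/day.
TEE = BMR × activity factor = 1789 × 1.375 = 2459.875 kcal/day.
Apply stress factor: 2459.875 × 1.25 = 3074.8438 kcal/day.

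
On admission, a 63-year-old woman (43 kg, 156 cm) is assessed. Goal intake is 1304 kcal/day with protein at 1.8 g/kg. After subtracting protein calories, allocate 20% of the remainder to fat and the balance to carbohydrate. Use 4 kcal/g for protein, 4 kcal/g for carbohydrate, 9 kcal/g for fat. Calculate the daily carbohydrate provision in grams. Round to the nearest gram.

199 g/day

Protein = 1.8 × 43 = 77.4 g → 77.4 × 4 = 309.6 kcal.
Non-protein calories = 1304 − 309.6 = 994.4 kcal.
Fat: 20% × 994.4 = 198.88 kcal; carbohydrate: 795.52 kcal.
Carbohydrate: 795.52 kcal ÷ 4 kcal/g = 198.88 g.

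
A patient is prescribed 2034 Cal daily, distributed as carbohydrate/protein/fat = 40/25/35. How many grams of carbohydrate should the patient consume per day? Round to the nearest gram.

Carbohydrate energy = 40% × 2034 = 813.6 kcal.
At 4 kcal/g: 813.6 ÷ 4 = 203.4 g.

203 g/day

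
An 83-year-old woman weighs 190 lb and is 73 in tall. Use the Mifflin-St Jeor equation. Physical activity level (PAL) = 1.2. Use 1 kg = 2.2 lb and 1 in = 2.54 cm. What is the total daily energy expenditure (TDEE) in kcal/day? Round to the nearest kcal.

1736 kcal/day

Convert to metric: weight = 190 ÷ 2.2 = 86.3636 kg; height = 73 × 2.54 = 185.42 cm.
Mifflin-St Jeor (female): BMR = 10(86.3636) + 6.25(185.42) − 5(83) − 161 = 863.6364 + 1158.875 − 415 − 161 = 1446.5114 kcal/day.
TEE = BMR × activity factor = 1446.5114 × 1.2 = 1735.8136 kcal/day.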